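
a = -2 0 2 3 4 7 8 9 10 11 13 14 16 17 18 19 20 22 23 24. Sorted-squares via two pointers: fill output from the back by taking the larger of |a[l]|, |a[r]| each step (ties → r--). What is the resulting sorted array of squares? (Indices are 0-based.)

[0, 4, 4, 9, 16, 49, 64, 81, 100, 121, 169, 196, 256, 289, 324, 361, 400, 484, 529, 576]

l=0 r=19: |-2|<=|24| out[19]=576, r--
l=0 r=18: |-2|<=|23| out[18]=529, r--
l=0 r=17: |-2|<=|22| out[17]=484, r--
l=0 r=16: |-2|<=|20| out[16]=400, r--
l=0 r=15: |-2|<=|19| out[15]=361, r--
l=0 r=14: |-2|<=|18| out[14]=324, r--
l=0 r=13: |-2|<=|17| out[13]=289, r--
l=0 r=12: |-2|<=|16| out[12]=256, r--
l=0 r=11: |-2|<=|14| out[11]=196, r--
l=0 r=10: |-2|<=|13| out[10]=169, r--
l=0 r=9: |-2|<=|11| out[9]=121, r--
l=0 r=8: |-2|<=|10| out[8]=100, r--
l=0 r=7: |-2|<=|9| out[7]=81, r--
l=0 r=6: |-2|<=|8| out[6]=64, r--
l=0 r=5: |-2|<=|7| out[5]=49, r--
l=0 r=4: |-2|<=|4| out[4]=16, r--
l=0 r=3: |-2|<=|3| out[3]=9, r--
l=0 r=2: |-2|<=|2| out[2]=4, r--
l=0 r=1: |-2|>|0| out[1]=4, l++
l=1 r=1: |0|<=|0| out[0]=0, r--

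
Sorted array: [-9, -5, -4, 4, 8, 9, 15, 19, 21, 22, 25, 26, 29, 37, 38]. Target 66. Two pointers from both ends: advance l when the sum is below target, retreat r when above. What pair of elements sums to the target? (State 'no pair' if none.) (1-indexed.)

[1,15] -9+38=29 <66 → l++
[2,15] -5+38=33 <66 → l++
[3,15] -4+38=34 <66 → l++
[4,15] 4+38=42 <66 → l++
[5,15] 8+38=46 <66 → l++
[6,15] 9+38=47 <66 → l++
[7,15] 15+38=53 <66 → l++
[8,15] 19+38=57 <66 → l++
[9,15] 21+38=59 <66 → l++
[10,15] 22+38=60 <66 → l++
[11,15] 25+38=63 <66 → l++
[12,15] 26+38=64 <66 → l++
[13,15] 29+38=67 >66 → r--
[13,14] 29+37=66 → found

(29, 37)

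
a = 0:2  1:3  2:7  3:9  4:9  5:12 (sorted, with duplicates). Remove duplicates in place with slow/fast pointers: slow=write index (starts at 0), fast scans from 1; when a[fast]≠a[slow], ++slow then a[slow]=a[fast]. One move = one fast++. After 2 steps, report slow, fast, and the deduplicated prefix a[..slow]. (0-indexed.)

(s=0,f=1) a[fast]=3≠a[slow]=2 write a[1]=3 → slow++,fast++
(s=1,f=2) a[fast]=7≠a[slow]=3 write a[2]=7 → slow++,fast++

slow=2, fast=3, prefix=[2, 3, 7]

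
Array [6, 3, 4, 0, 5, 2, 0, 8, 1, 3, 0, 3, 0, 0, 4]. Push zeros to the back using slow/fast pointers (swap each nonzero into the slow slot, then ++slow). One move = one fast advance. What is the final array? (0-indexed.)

(s=0,f=0) a[fast]=6≠0 swap→a[0]=6 → slow++,fast++
(s=1,f=1) a[fast]=3≠0 swap→a[1]=3 → slow++,fast++
(s=2,f=2) a[fast]=4≠0 swap→a[2]=4 → slow++,fast++
(s=3,f=3) a[fast]=0 → fast++
(s=3,f=4) a[fast]=5≠0 swap→a[3]=5 → slow++,fast++
(s=4,f=5) a[fast]=2≠0 swap→a[4]=2 → slow++,fast++
(s=5,f=6) a[fast]=0 → fast++
(s=5,f=7) a[fast]=8≠0 swap→a[5]=8 → slow++,fast++
(s=6,f=8) a[fast]=1≠0 swap→a[6]=1 → slow++,fast++
(s=7,f=9) a[fast]=3≠0 swap→a[7]=3 → slow++,fast++
(s=8,f=10) a[fast]=0 → fast++
(s=8,f=11) a[fast]=3≠0 swap→a[8]=3 → slow++,fast++
(s=9,f=12) a[fast]=0 → fast++
(s=9,f=13) a[fast]=0 → fast++
(s=9,f=14) a[fast]=4≠0 swap→a[9]=4 → slow++,fast++

[6, 3, 4, 5, 2, 8, 1, 3, 3, 4, 0, 0, 0, 0, 0]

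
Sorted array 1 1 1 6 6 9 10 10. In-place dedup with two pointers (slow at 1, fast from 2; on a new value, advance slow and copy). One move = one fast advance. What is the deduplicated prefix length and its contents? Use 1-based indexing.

length 4; prefix = [1, 6, 9, 10]

(s=1,f=2) a[fast]=1=a[slow] dup → fast++
(s=1,f=3) a[fast]=1=a[slow] dup → fast++
(s=1,f=4) a[fast]=6≠a[slow]=1 write a[2]=6 → slow++,fast++
(s=2,f=5) a[fast]=6=a[slow] dup → fast++
(s=2,f=6) a[fast]=9≠a[slow]=6 write a[3]=9 → slow++,fast++
(s=3,f=7) a[fast]=10≠a[slow]=9 write a[4]=10 → slow++,fast++
(s=4,f=8) a[fast]=10=a[slow] dup → fast++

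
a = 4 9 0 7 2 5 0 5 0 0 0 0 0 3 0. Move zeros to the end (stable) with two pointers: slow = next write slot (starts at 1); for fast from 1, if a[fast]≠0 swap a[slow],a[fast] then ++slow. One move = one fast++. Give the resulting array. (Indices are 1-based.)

[4, 9, 7, 2, 5, 5, 3, 0, 0, 0, 0, 0, 0, 0, 0]

slow=1 fast=1: a[fast]=4≠0 swap→a[1]=4, slow++,fast++
slow=2 fast=2: a[fast]=9≠0 swap→a[2]=9, slow++,fast++
slow=3 fast=3: a[fast]=0, fast++
slow=3 fast=4: a[fast]=7≠0 swap→a[3]=7, slow++,fast++
slow=4 fast=5: a[fast]=2≠0 swap→a[4]=2, slow++,fast++
slow=5 fast=6: a[fast]=5≠0 swap→a[5]=5, slow++,fast++
slow=6 fast=7: a[fast]=0, fast++
slow=6 fast=8: a[fast]=5≠0 swap→a[6]=5, slow++,fast++
slow=7 fast=9: a[fast]=0, fast++
slow=7 fast=10: a[fast]=0, fast++
slow=7 fast=11: a[fast]=0, fast++
slow=7 fast=12: a[fast]=0, fast++
slow=7 fast=13: a[fast]=0, fast++
slow=7 fast=14: a[fast]=3≠0 swap→a[7]=3, slow++,fast++
slow=8 fast=15: a[fast]=0, fast++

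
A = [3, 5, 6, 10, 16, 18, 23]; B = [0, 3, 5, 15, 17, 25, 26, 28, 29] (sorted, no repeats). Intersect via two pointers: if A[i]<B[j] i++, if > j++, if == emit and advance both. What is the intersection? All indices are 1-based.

[i=1,j=1] 3>0 → j++
[i=1,j=2] 3==3 emit → i++,j++
[i=2,j=3] 5==5 emit → i++,j++
[i=3,j=4] 6<15 → i++
[i=4,j=4] 10<15 → i++
[i=5,j=4] 16>15 → j++
[i=5,j=5] 16<17 → i++
[i=6,j=5] 18>17 → j++
[i=6,j=6] 18<25 → i++
[i=7,j=6] 23<25 → i++

intersection = [3, 5]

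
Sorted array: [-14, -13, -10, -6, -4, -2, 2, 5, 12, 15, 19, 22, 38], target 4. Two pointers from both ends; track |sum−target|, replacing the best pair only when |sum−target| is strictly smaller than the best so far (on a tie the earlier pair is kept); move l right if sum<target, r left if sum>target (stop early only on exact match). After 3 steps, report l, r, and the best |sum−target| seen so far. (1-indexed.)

l=1, r=10, best |Δ|=1

l=1 r=13: -14+38=24 d=20 *, r--
l=1 r=12: -14+22=8 d=4 *, r--
l=1 r=11: -14+19=5 d=1 *, r--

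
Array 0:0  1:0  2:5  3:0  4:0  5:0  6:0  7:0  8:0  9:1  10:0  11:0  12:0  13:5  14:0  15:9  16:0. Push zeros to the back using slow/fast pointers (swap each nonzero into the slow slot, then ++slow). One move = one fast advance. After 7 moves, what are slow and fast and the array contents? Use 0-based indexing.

slow=0 fast=0: a[fast]=0, fast++
slow=0 fast=1: a[fast]=0, fast++
slow=0 fast=2: a[fast]=5≠0 swap→a[0]=5, slow++,fast++
slow=1 fast=3: a[fast]=0, fast++
slow=1 fast=4: a[fast]=0, fast++
slow=1 fast=5: a[fast]=0, fast++
slow=1 fast=6: a[fast]=0, fast++

slow=1, fast=7, a=[5, 0, 0, 0, 0, 0, 0, 0, 0, 1, 0, 0, 0, 5, 0, 9, 0]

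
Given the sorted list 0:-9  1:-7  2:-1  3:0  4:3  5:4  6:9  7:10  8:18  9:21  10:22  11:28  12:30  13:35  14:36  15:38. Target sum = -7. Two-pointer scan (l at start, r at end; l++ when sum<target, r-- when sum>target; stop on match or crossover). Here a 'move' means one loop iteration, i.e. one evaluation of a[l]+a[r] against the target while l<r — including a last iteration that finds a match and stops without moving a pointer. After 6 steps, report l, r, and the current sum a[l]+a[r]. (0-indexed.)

[0,15] -9+38=29 >-7 → r--
[0,14] -9+36=27 >-7 → r--
[0,13] -9+35=26 >-7 → r--
[0,12] -9+30=21 >-7 → r--
[0,11] -9+28=19 >-7 → r--
[0,10] -9+22=13 >-7 → r--

l=0, r=9, sum=12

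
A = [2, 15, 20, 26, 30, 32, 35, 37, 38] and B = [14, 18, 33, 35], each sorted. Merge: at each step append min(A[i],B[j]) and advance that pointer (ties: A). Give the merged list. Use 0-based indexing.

[i=0,j=0] A[i]=2<=B[j]=14 take 2 → i++
[i=1,j=0] A[i]=15>B[j]=14 take 14 → j++
[i=1,j=1] A[i]=15<=B[j]=18 take 15 → i++
[i=2,j=1] A[i]=20>B[j]=18 take 18 → j++
[i=2,j=2] A[i]=20<=B[j]=33 take 20 → i++
[i=3,j=2] A[i]=26<=B[j]=33 take 26 → i++
[i=4,j=2] A[i]=30<=B[j]=33 take 30 → i++
[i=5,j=2] A[i]=32<=B[j]=33 take 32 → i++
[i=6,j=2] A[i]=35>B[j]=33 take 33 → j++
[i=6,j=3] A[i]=35<=B[j]=35 take 35 → i++
[i=7,j=3] A[i]=37>B[j]=35 take 35 → j++
[i=7,j=4] B done, take A[i]=37 → i++
[i=8,j=4] B done, take A[i]=38 → i++

[2, 14, 15, 18, 20, 26, 30, 32, 33, 35, 35, 37, 38]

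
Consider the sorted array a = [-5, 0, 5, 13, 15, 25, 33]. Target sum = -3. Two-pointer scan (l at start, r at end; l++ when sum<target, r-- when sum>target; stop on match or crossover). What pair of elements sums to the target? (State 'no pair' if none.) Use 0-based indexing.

l=0 r=6: -5+33=28 >-3, r--
l=0 r=5: -5+25=20 >-3, r--
l=0 r=4: -5+15=10 >-3, r--
l=0 r=3: -5+13=8 >-3, r--
l=0 r=2: -5+5=0 >-3, r--
l=0 r=1: -5+0=-5 <-3, l++

no pair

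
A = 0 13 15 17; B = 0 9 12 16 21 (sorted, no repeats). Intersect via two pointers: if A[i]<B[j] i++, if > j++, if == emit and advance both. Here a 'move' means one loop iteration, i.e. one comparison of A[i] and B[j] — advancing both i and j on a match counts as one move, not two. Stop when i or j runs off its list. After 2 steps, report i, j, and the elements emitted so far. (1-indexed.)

i=2, j=3, emitted=[0]

i=1 j=1: 0==0 emit, i++,j++
i=2 j=2: 13>9, j++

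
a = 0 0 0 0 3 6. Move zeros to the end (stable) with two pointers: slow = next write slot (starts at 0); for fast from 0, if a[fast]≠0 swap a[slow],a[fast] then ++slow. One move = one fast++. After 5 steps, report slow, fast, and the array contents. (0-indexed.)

slow=0 fast=0: a[fast]=0, fast++
slow=0 fast=1: a[fast]=0, fast++
slow=0 fast=2: a[fast]=0, fast++
slow=0 fast=3: a[fast]=0, fast++
slow=0 fast=4: a[fast]=3≠0 swap→a[0]=3, slow++,fast++

slow=1, fast=5, a=[3, 0, 0, 0, 0, 6]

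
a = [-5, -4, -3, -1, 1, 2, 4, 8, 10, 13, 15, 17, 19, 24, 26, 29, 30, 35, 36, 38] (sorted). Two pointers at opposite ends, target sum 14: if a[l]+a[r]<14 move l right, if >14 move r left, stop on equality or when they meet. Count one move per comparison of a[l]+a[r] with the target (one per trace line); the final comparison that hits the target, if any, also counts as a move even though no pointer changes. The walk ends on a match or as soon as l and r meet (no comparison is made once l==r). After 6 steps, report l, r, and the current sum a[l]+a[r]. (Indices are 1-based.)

[1,20] -5+38=33 >14 → r--
[1,19] -5+36=31 >14 → r--
[1,18] -5+35=30 >14 → r--
[1,17] -5+30=25 >14 → r--
[1,16] -5+29=24 >14 → r--
[1,15] -5+26=21 >14 → r--

l=1, r=14, sum=19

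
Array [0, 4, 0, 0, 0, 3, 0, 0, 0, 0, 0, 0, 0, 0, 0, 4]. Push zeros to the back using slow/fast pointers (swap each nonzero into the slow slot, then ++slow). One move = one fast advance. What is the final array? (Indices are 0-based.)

[4, 3, 4, 0, 0, 0, 0, 0, 0, 0, 0, 0, 0, 0, 0, 0]

slow=0 fast=0: a[fast]=0, fast++
slow=0 fast=1: a[fast]=4≠0 swap→a[0]=4, slow++,fast++
slow=1 fast=2: a[fast]=0, fast++
slow=1 fast=3: a[fast]=0, fast++
slow=1 fast=4: a[fast]=0, fast++
slow=1 fast=5: a[fast]=3≠0 swap→a[1]=3, slow++,fast++
slow=2 fast=6: a[fast]=0, fast++
slow=2 fast=7: a[fast]=0, fast++
slow=2 fast=8: a[fast]=0, fast++
slow=2 fast=9: a[fast]=0, fast++
slow=2 fast=10: a[fast]=0, fast++
slow=2 fast=11: a[fast]=0, fast++
slow=2 fast=12: a[fast]=0, fast++
slow=2 fast=13: a[fast]=0, fast++
slow=2 fast=14: a[fast]=0, fast++
slow=2 fast=15: a[fast]=4≠0 swap→a[2]=4, slow++,fast++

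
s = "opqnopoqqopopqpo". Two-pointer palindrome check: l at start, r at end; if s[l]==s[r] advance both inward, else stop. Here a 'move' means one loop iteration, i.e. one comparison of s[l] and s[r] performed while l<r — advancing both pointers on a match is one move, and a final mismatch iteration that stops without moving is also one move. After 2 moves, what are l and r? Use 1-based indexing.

[1,16] 'o'=='o' → l++,r--
[2,15] 'p'=='p' → l++,r--

l=3, r=14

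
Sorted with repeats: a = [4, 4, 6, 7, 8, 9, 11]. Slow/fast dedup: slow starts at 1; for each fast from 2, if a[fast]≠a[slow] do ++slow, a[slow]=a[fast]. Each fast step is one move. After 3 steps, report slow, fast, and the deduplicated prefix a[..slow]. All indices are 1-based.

slow=3, fast=5, prefix=[4, 6, 7]

slow=1 fast=2: a[fast]=4=a[slow] dup, fast++
slow=1 fast=3: a[fast]=6≠a[slow]=4 write a[2]=6, slow++,fast++
slow=2 fast=4: a[fast]=7≠a[slow]=6 write a[3]=7, slow++,fast++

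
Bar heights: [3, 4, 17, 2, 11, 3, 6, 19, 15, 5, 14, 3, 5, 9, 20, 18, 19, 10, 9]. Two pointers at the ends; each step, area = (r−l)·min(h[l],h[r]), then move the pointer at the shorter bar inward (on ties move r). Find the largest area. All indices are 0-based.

[0,18] min(3,9)*18=54 best=54 * → l++
[1,18] min(4,9)*17=68 best=68 * → l++
[2,18] min(17,9)*16=144 best=144 * → r--
[2,17] min(17,10)*15=150 best=150 * → r--
[2,16] min(17,19)*14=238 best=238 * → l++
[3,16] min(2,19)*13=26 best=238 → l++
[4,16] min(11,19)*12=132 best=238 → l++
[5,16] min(3,19)*11=33 best=238 → l++
[6,16] min(6,19)*10=60 best=238 → l++
[7,16] min(19,19)*9=171 best=238 → r--
[7,15] min(19,18)*8=144 best=238 → r--
[7,14] min(19,20)*7=133 best=238 → l++
[8,14] min(15,20)*6=90 best=238 → l++
[9,14] min(5,20)*5=25 best=238 → l++
[10,14] min(14,20)*4=56 best=238 → l++
[11,14] min(3,20)*3=9 best=238 → l++
[12,14] min(5,20)*2=10 best=238 → l++
[13,14] min(9,20)*1=9 best=238 → l++

max area = 238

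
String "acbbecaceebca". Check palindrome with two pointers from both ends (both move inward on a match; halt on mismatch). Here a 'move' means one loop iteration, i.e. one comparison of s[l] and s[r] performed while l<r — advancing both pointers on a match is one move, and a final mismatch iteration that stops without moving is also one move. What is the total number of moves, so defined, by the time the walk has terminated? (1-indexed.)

4 moves

[1,13] 'a'=='a' → l++,r--
[2,12] 'c'=='c' → l++,r--
[3,11] 'b'=='b' → l++,r--
[4,10] 'b'!='e' → stop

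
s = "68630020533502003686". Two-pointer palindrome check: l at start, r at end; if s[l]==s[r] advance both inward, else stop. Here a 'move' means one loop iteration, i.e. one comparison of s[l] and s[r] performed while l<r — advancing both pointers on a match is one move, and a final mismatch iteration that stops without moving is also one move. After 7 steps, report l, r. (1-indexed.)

l=1 r=20: '6'=='6', l++,r--
l=2 r=19: '8'=='8', l++,r--
l=3 r=18: '6'=='6', l++,r--
l=4 r=17: '3'=='3', l++,r--
l=5 r=16: '0'=='0', l++,r--
l=6 r=15: '0'=='0', l++,r--
l=7 r=14: '2'=='2', l++,r--

l=8, r=13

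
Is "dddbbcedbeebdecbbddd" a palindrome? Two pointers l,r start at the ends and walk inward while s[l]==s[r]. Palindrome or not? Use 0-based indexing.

palindrome

l=0 r=19: 'd'=='d', l++,r--
l=1 r=18: 'd'=='d', l++,r--
l=2 r=17: 'd'=='d', l++,r--
l=3 r=16: 'b'=='b', l++,r--
l=4 r=15: 'b'=='b', l++,r--
l=5 r=14: 'c'=='c', l++,r--
l=6 r=13: 'e'=='e', l++,r--
l=7 r=12: 'd'=='d', l++,r--
l=8 r=11: 'b'=='b', l++,r--
l=9 r=10: 'e'=='e', l++,r--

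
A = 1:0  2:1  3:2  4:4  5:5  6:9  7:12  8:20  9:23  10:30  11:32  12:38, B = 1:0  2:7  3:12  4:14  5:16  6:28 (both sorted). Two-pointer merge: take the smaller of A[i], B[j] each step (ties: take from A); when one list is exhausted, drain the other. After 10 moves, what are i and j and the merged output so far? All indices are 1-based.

i=8, j=4, merged so far=[0, 0, 1, 2, 4, 5, 7, 9, 12, 12]

i=1 j=1: A[i]=0<=B[j]=0 take 0, i++
i=2 j=1: A[i]=1>B[j]=0 take 0, j++
i=2 j=2: A[i]=1<=B[j]=7 take 1, i++
i=3 j=2: A[i]=2<=B[j]=7 take 2, i++
i=4 j=2: A[i]=4<=B[j]=7 take 4, i++
i=5 j=2: A[i]=5<=B[j]=7 take 5, i++
i=6 j=2: A[i]=9>B[j]=7 take 7, j++
i=6 j=3: A[i]=9<=B[j]=12 take 9, i++
i=7 j=3: A[i]=12<=B[j]=12 take 12, i++
i=8 j=3: A[i]=20>B[j]=12 take 12, j++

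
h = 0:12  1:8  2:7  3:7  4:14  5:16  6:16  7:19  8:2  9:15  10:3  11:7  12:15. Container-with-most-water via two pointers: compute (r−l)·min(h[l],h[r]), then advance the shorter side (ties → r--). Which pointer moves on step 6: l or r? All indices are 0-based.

[0,12] min(12,15)*12=144 best=144 * → l++
[1,12] min(8,15)*11=88 best=144 → l++
[2,12] min(7,15)*10=70 best=144 → l++
[3,12] min(7,15)*9=63 best=144 → l++
[4,12] min(14,15)*8=112 best=144 → l++
[5,12] min(16,15)*7=105 best=144 → r--

r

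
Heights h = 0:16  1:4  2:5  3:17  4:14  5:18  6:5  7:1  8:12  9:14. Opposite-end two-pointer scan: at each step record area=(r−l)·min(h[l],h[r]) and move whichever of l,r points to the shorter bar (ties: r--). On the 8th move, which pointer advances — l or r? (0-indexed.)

l

l=0 r=9: min(16,14)*9=126 best=126 *, r--
l=0 r=8: min(16,12)*8=96 best=126, r--
l=0 r=7: min(16,1)*7=7 best=126, r--
l=0 r=6: min(16,5)*6=30 best=126, r--
l=0 r=5: min(16,18)*5=80 best=126, l++
l=1 r=5: min(4,18)*4=16 best=126, l++
l=2 r=5: min(5,18)*3=15 best=126, l++
l=3 r=5: min(17,18)*2=34 best=126, l++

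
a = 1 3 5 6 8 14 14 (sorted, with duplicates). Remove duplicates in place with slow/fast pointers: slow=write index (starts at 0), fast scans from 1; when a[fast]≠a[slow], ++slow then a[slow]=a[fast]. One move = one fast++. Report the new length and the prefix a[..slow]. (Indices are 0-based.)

slow=0 fast=1: a[fast]=3≠a[slow]=1 write a[1]=3, slow++,fast++
slow=1 fast=2: a[fast]=5≠a[slow]=3 write a[2]=5, slow++,fast++
slow=2 fast=3: a[fast]=6≠a[slow]=5 write a[3]=6, slow++,fast++
slow=3 fast=4: a[fast]=8≠a[slow]=6 write a[4]=8, slow++,fast++
slow=4 fast=5: a[fast]=14≠a[slow]=8 write a[5]=14, slow++,fast++
slow=5 fast=6: a[fast]=14=a[slow] dup, fast++

length 6; prefix = [1, 3, 5, 6, 8, 14]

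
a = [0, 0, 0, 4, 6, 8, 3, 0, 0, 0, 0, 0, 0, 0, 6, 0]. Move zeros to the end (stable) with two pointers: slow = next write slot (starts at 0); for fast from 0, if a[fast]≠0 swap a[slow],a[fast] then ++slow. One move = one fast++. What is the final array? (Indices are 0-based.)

(s=0,f=0) a[fast]=0 → fast++
(s=0,f=1) a[fast]=0 → fast++
(s=0,f=2) a[fast]=0 → fast++
(s=0,f=3) a[fast]=4≠0 swap→a[0]=4 → slow++,fast++
(s=1,f=4) a[fast]=6≠0 swap→a[1]=6 → slow++,fast++
(s=2,f=5) a[fast]=8≠0 swap→a[2]=8 → slow++,fast++
(s=3,f=6) a[fast]=3≠0 swap→a[3]=3 → slow++,fast++
(s=4,f=7) a[fast]=0 → fast++
(s=4,f=8) a[fast]=0 → fast++
(s=4,f=9) a[fast]=0 → fast++
(s=4,f=10) a[fast]=0 → fast++
(s=4,f=11) a[fast]=0 → fast++
(s=4,f=12) a[fast]=0 → fast++
(s=4,f=13) a[fast]=0 → fast++
(s=4,f=14) a[fast]=6≠0 swap→a[4]=6 → slow++,fast++
(s=5,f=15) a[fast]=0 → fast++

[4, 6, 8, 3, 6, 0, 0, 0, 0, 0, 0, 0, 0, 0, 0, 0]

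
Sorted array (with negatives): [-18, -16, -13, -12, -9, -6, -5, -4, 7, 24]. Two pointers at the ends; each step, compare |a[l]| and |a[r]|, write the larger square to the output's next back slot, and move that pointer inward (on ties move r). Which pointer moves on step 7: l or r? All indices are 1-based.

r

l=1 r=10: |-18|<=|24| out[10]=576, r--
l=1 r=9: |-18|>|7| out[9]=324, l++
l=2 r=9: |-16|>|7| out[8]=256, l++
l=3 r=9: |-13|>|7| out[7]=169, l++
l=4 r=9: |-12|>|7| out[6]=144, l++
l=5 r=9: |-9|>|7| out[5]=81, l++
l=6 r=9: |-6|<=|7| out[4]=49, r--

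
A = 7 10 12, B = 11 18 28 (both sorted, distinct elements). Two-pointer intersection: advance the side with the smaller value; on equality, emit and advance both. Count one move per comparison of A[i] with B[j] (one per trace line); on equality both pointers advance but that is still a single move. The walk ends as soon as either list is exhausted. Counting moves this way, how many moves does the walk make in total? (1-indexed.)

4 moves

[i=1,j=1] 7<11 → i++
[i=2,j=1] 10<11 → i++
[i=3,j=1] 12>11 → j++
[i=3,j=2] 12<18 → i++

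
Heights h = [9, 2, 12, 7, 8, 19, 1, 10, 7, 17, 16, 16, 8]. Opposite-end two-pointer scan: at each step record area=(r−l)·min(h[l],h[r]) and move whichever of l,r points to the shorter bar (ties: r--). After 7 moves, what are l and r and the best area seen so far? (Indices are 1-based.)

l=6, r=11, best area=108

[1,13] min(9,8)*12=96 best=96 * → r--
[1,12] min(9,16)*11=99 best=99 * → l++
[2,12] min(2,16)*10=20 best=99 → l++
[3,12] min(12,16)*9=108 best=108 * → l++
[4,12] min(7,16)*8=56 best=108 → l++
[5,12] min(8,16)*7=56 best=108 → l++
[6,12] min(19,16)*6=96 best=108 → r--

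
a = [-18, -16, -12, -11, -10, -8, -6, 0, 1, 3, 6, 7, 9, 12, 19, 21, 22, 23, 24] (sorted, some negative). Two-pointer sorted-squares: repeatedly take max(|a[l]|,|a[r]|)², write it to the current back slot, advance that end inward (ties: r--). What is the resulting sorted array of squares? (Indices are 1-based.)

[1,19] |-18|<=|24| out[19]=576 → r--
[1,18] |-18|<=|23| out[18]=529 → r--
[1,17] |-18|<=|22| out[17]=484 → r--
[1,16] |-18|<=|21| out[16]=441 → r--
[1,15] |-18|<=|19| out[15]=361 → r--
[1,14] |-18|>|12| out[14]=324 → l++
[2,14] |-16|>|12| out[13]=256 → l++
[3,14] |-12|<=|12| out[12]=144 → r--
[3,13] |-12|>|9| out[11]=144 → l++
[4,13] |-11|>|9| out[10]=121 → l++
[5,13] |-10|>|9| out[9]=100 → l++
[6,13] |-8|<=|9| out[8]=81 → r--
[6,12] |-8|>|7| out[7]=64 → l++
[7,12] |-6|<=|7| out[6]=49 → r--
[7,11] |-6|<=|6| out[5]=36 → r--
[7,10] |-6|>|3| out[4]=36 → l++
[8,10] |0|<=|3| out[3]=9 → r--
[8,9] |0|<=|1| out[2]=1 → r--
[8,8] |0|<=|0| out[1]=0 → r--

[0, 1, 9, 36, 36, 49, 64, 81, 100, 121, 144, 144, 256, 324, 361, 441, 484, 529, 576]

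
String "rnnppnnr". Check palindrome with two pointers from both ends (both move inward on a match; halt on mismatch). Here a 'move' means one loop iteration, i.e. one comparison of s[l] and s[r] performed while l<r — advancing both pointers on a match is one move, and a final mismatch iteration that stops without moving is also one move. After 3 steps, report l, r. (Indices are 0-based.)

[0,7] 'r'=='r' → l++,r--
[1,6] 'n'=='n' → l++,r--
[2,5] 'n'=='n' → l++,r--

l=3, r=4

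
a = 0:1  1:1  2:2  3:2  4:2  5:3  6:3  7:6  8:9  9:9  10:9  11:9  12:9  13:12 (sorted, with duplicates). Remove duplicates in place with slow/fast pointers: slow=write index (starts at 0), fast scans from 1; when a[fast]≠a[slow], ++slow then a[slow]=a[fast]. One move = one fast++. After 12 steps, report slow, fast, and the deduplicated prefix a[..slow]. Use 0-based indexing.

slow=0 fast=1: a[fast]=1=a[slow] dup, fast++
slow=0 fast=2: a[fast]=2≠a[slow]=1 write a[1]=2, slow++,fast++
slow=1 fast=3: a[fast]=2=a[slow] dup, fast++
slow=1 fast=4: a[fast]=2=a[slow] dup, fast++
slow=1 fast=5: a[fast]=3≠a[slow]=2 write a[2]=3, slow++,fast++
slow=2 fast=6: a[fast]=3=a[slow] dup, fast++
slow=2 fast=7: a[fast]=6≠a[slow]=3 write a[3]=6, slow++,fast++
slow=3 fast=8: a[fast]=9≠a[slow]=6 write a[4]=9, slow++,fast++
slow=4 fast=9: a[fast]=9=a[slow] dup, fast++
slow=4 fast=10: a[fast]=9=a[slow] dup, fast++
slow=4 fast=11: a[fast]=9=a[slow] dup, fast++
slow=4 fast=12: a[fast]=9=a[slow] dup, fast++

slow=4, fast=13, prefix=[1, 2, 3, 6, 9]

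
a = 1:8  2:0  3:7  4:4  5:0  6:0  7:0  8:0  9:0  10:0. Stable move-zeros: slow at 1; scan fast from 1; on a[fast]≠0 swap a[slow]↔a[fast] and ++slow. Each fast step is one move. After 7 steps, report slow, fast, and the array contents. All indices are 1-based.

slow=4, fast=8, a=[8, 7, 4, 0, 0, 0, 0, 0, 0, 0]

slow=1 fast=1: a[fast]=8≠0 swap→a[1]=8, slow++,fast++
slow=2 fast=2: a[fast]=0, fast++
slow=2 fast=3: a[fast]=7≠0 swap→a[2]=7, slow++,fast++
slow=3 fast=4: a[fast]=4≠0 swap→a[3]=4, slow++,fast++
slow=4 fast=5: a[fast]=0, fast++
slow=4 fast=6: a[fast]=0, fast++
slow=4 fast=7: a[fast]=0, fast++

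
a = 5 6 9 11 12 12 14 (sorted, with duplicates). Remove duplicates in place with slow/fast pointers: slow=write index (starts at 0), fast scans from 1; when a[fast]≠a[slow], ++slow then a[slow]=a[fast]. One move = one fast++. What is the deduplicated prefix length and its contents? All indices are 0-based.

slow=0 fast=1: a[fast]=6≠a[slow]=5 write a[1]=6, slow++,fast++
slow=1 fast=2: a[fast]=9≠a[slow]=6 write a[2]=9, slow++,fast++
slow=2 fast=3: a[fast]=11≠a[slow]=9 write a[3]=11, slow++,fast++
slow=3 fast=4: a[fast]=12≠a[slow]=11 write a[4]=12, slow++,fast++
slow=4 fast=5: a[fast]=12=a[slow] dup, fast++
slow=4 fast=6: a[fast]=14≠a[slow]=12 write a[5]=14, slow++,fast++

length 6; prefix = [5, 6, 9, 11, 12, 14]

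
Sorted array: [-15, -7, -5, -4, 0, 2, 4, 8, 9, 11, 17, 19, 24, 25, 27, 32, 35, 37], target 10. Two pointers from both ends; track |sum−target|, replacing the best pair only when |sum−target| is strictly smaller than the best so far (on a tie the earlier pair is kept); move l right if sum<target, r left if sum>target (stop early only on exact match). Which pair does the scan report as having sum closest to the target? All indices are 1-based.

[1,18] -15+37=22 d=12 * → r--
[1,17] -15+35=20 d=10 * → r--
[1,16] -15+32=17 d=7 * → r--
[1,15] -15+27=12 d=2 * → r--
[1,14] -15+25=10 d=0 * → stop

pair (-15, 25) with sum 10 (|Δ|=0)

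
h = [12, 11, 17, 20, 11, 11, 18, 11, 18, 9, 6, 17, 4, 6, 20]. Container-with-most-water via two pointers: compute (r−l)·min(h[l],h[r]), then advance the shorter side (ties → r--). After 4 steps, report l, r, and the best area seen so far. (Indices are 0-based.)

l=3, r=13, best area=220

[0,14] min(12,20)*14=168 best=168 * → l++
[1,14] min(11,20)*13=143 best=168 → l++
[2,14] min(17,20)*12=204 best=204 * → l++
[3,14] min(20,20)*11=220 best=220 * → r--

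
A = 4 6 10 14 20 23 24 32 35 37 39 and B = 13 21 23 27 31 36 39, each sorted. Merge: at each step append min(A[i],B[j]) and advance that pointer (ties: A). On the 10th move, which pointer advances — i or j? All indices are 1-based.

i

[i=1,j=1] A[i]=4<=B[j]=13 take 4 → i++
[i=2,j=1] A[i]=6<=B[j]=13 take 6 → i++
[i=3,j=1] A[i]=10<=B[j]=13 take 10 → i++
[i=4,j=1] A[i]=14>B[j]=13 take 13 → j++
[i=4,j=2] A[i]=14<=B[j]=21 take 14 → i++
[i=5,j=2] A[i]=20<=B[j]=21 take 20 → i++
[i=6,j=2] A[i]=23>B[j]=21 take 21 → j++
[i=6,j=3] A[i]=23<=B[j]=23 take 23 → i++
[i=7,j=3] A[i]=24>B[j]=23 take 23 → j++
[i=7,j=4] A[i]=24<=B[j]=27 take 24 → i++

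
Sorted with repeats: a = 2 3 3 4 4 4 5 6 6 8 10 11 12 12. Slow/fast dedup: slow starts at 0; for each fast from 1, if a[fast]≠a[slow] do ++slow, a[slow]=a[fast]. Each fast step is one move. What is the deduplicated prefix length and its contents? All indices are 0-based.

slow=0 fast=1: a[fast]=3≠a[slow]=2 write a[1]=3, slow++,fast++
slow=1 fast=2: a[fast]=3=a[slow] dup, fast++
slow=1 fast=3: a[fast]=4≠a[slow]=3 write a[2]=4, slow++,fast++
slow=2 fast=4: a[fast]=4=a[slow] dup, fast++
slow=2 fast=5: a[fast]=4=a[slow] dup, fast++
slow=2 fast=6: a[fast]=5≠a[slow]=4 write a[3]=5, slow++,fast++
slow=3 fast=7: a[fast]=6≠a[slow]=5 write a[4]=6, slow++,fast++
slow=4 fast=8: a[fast]=6=a[slow] dup, fast++
slow=4 fast=9: a[fast]=8≠a[slow]=6 write a[5]=8, slow++,fast++
slow=5 fast=10: a[fast]=10≠a[slow]=8 write a[6]=10, slow++,fast++
slow=6 fast=11: a[fast]=11≠a[slow]=10 write a[7]=11, slow++,fast++
slow=7 fast=12: a[fast]=12≠a[slow]=11 write a[8]=12, slow++,fast++
slow=8 fast=13: a[fast]=12=a[slow] dup, fast++

length 9; prefix = [2, 3, 4, 5, 6, 8, 10, 11, 12]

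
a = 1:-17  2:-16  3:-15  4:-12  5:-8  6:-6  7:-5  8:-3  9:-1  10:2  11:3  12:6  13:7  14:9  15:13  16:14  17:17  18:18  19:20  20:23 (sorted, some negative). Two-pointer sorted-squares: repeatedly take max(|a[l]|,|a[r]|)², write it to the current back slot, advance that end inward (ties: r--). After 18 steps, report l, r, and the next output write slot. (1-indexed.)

[1,20] |-17|<=|23| out[20]=529 → r--
[1,19] |-17|<=|20| out[19]=400 → r--
[1,18] |-17|<=|18| out[18]=324 → r--
[1,17] |-17|<=|17| out[17]=289 → r--
[1,16] |-17|>|14| out[16]=289 → l++
[2,16] |-16|>|14| out[15]=256 → l++
[3,16] |-15|>|14| out[14]=225 → l++
[4,16] |-12|<=|14| out[13]=196 → r--
[4,15] |-12|<=|13| out[12]=169 → r--
[4,14] |-12|>|9| out[11]=144 → l++
[5,14] |-8|<=|9| out[10]=81 → r--
[5,13] |-8|>|7| out[9]=64 → l++
[6,13] |-6|<=|7| out[8]=49 → r--
[6,12] |-6|<=|6| out[7]=36 → r--
[6,11] |-6|>|3| out[6]=36 → l++
[7,11] |-5|>|3| out[5]=25 → l++
[8,11] |-3|<=|3| out[4]=9 → r--
[8,10] |-3|>|2| out[3]=9 → l++

l=9, r=10, next write slot=2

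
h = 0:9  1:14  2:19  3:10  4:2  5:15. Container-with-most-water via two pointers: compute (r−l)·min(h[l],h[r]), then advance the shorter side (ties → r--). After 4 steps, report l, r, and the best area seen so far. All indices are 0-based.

l=2, r=3, best area=56

l=0 r=5: min(9,15)*5=45 best=45 *, l++
l=1 r=5: min(14,15)*4=56 best=56 *, l++
l=2 r=5: min(19,15)*3=45 best=56, r--
l=2 r=4: min(19,2)*2=4 best=56, r--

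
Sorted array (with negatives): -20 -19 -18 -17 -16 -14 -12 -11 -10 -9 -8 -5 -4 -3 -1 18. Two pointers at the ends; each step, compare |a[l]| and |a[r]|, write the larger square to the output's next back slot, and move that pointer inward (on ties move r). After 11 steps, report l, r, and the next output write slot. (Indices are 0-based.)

l=0 r=15: |-20|>|18| out[15]=400, l++
l=1 r=15: |-19|>|18| out[14]=361, l++
l=2 r=15: |-18|<=|18| out[13]=324, r--
l=2 r=14: |-18|>|-1| out[12]=324, l++
l=3 r=14: |-17|>|-1| out[11]=289, l++
l=4 r=14: |-16|>|-1| out[10]=256, l++
l=5 r=14: |-14|>|-1| out[9]=196, l++
l=6 r=14: |-12|>|-1| out[8]=144, l++
l=7 r=14: |-11|>|-1| out[7]=121, l++
l=8 r=14: |-10|>|-1| out[6]=100, l++
l=9 r=14: |-9|>|-1| out[5]=81, l++

l=10, r=14, next write slot=4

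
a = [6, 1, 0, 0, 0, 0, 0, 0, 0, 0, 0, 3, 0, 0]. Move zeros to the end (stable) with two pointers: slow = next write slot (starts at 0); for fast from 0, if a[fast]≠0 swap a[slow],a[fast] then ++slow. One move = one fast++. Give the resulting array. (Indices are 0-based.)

(s=0,f=0) a[fast]=6≠0 swap→a[0]=6 → slow++,fast++
(s=1,f=1) a[fast]=1≠0 swap→a[1]=1 → slow++,fast++
(s=2,f=2) a[fast]=0 → fast++
(s=2,f=3) a[fast]=0 → fast++
(s=2,f=4) a[fast]=0 → fast++
(s=2,f=5) a[fast]=0 → fast++
(s=2,f=6) a[fast]=0 → fast++
(s=2,f=7) a[fast]=0 → fast++
(s=2,f=8) a[fast]=0 → fast++
(s=2,f=9) a[fast]=0 → fast++
(s=2,f=10) a[fast]=0 → fast++
(s=2,f=11) a[fast]=3≠0 swap→a[2]=3 → slow++,fast++
(s=3,f=12) a[fast]=0 → fast++
(s=3,f=13) a[fast]=0 → fast++

[6, 1, 3, 0, 0, 0, 0, 0, 0, 0, 0, 0, 0, 0]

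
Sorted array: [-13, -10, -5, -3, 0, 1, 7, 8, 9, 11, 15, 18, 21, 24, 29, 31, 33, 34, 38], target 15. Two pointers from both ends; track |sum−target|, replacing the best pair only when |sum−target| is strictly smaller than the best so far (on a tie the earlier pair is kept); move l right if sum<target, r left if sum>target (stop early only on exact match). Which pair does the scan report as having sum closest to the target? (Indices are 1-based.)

l=1 r=19: -13+38=25 d=10 *, r--
l=1 r=18: -13+34=21 d=6 *, r--
l=1 r=17: -13+33=20 d=5 *, r--
l=1 r=16: -13+31=18 d=3 *, r--
l=1 r=15: -13+29=16 d=1 *, r--
l=1 r=14: -13+24=11 d=4, l++
l=2 r=14: -10+24=14 d=1, l++
l=3 r=14: -5+24=19 d=4, r--
l=3 r=13: -5+21=16 d=1, r--
l=3 r=12: -5+18=13 d=2, l++
l=4 r=12: -3+18=15 d=0 *, stop

pair (-3, 18) with sum 15 (|Δ|=0)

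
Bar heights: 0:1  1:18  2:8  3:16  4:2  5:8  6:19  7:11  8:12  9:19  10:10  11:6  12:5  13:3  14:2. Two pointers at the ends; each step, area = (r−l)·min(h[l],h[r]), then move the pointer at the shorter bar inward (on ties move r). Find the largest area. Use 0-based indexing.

l=0 r=14: min(1,2)*14=14 best=14 *, l++
l=1 r=14: min(18,2)*13=26 best=26 *, r--
l=1 r=13: min(18,3)*12=36 best=36 *, r--
l=1 r=12: min(18,5)*11=55 best=55 *, r--
l=1 r=11: min(18,6)*10=60 best=60 *, r--
l=1 r=10: min(18,10)*9=90 best=90 *, r--
l=1 r=9: min(18,19)*8=144 best=144 *, l++
l=2 r=9: min(8,19)*7=56 best=144, l++
l=3 r=9: min(16,19)*6=96 best=144, l++
l=4 r=9: min(2,19)*5=10 best=144, l++
l=5 r=9: min(8,19)*4=32 best=144, l++
l=6 r=9: min(19,19)*3=57 best=144, r--
l=6 r=8: min(19,12)*2=24 best=144, r--
l=6 r=7: min(19,11)*1=11 best=144, r--

max area = 144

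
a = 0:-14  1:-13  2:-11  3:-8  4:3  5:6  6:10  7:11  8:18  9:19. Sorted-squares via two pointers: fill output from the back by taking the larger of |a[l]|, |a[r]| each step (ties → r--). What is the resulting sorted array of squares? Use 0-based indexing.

[9, 36, 64, 100, 121, 121, 169, 196, 324, 361]

l=0 r=9: |-14|<=|19| out[9]=361, r--
l=0 r=8: |-14|<=|18| out[8]=324, r--
l=0 r=7: |-14|>|11| out[7]=196, l++
l=1 r=7: |-13|>|11| out[6]=169, l++
l=2 r=7: |-11|<=|11| out[5]=121, r--
l=2 r=6: |-11|>|10| out[4]=121, l++
l=3 r=6: |-8|<=|10| out[3]=100, r--
l=3 r=5: |-8|>|6| out[2]=64, l++
l=4 r=5: |3|<=|6| out[1]=36, r--
l=4 r=4: |3|<=|3| out[0]=9, r--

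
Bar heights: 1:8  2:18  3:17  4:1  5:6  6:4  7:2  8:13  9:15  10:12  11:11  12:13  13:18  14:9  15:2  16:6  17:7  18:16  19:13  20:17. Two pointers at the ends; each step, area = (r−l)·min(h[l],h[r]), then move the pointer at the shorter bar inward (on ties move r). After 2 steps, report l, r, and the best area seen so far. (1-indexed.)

l=2, r=19, best area=306

l=1 r=20: min(8,17)*19=152 best=152 *, l++
l=2 r=20: min(18,17)*18=306 best=306 *, r--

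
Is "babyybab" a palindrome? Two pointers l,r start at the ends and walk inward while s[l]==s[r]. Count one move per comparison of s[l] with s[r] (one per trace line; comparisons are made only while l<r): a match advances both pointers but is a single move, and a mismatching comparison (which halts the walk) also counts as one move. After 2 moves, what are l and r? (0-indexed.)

l=2, r=5

[0,7] 'b'=='b' → l++,r--
[1,6] 'a'=='a' → l++,r--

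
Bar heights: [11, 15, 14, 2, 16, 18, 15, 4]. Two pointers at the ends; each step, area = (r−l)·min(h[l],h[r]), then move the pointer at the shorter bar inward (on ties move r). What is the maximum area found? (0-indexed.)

l=0 r=7: min(11,4)*7=28 best=28 *, r--
l=0 r=6: min(11,15)*6=66 best=66 *, l++
l=1 r=6: min(15,15)*5=75 best=75 *, r--
l=1 r=5: min(15,18)*4=60 best=75, l++
l=2 r=5: min(14,18)*3=42 best=75, l++
l=3 r=5: min(2,18)*2=4 best=75, l++
l=4 r=5: min(16,18)*1=16 best=75, l++

max area = 75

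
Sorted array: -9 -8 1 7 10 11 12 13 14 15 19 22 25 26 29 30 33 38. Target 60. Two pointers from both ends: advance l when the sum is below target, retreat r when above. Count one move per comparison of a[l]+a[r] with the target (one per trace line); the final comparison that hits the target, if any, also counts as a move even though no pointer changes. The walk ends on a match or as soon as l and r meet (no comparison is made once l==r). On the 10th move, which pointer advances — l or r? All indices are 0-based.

[0,17] -9+38=29 <60 → l++
[1,17] -8+38=30 <60 → l++
[2,17] 1+38=39 <60 → l++
[3,17] 7+38=45 <60 → l++
[4,17] 10+38=48 <60 → l++
[5,17] 11+38=49 <60 → l++
[6,17] 12+38=50 <60 → l++
[7,17] 13+38=51 <60 → l++
[8,17] 14+38=52 <60 → l++
[9,17] 15+38=53 <60 → l++

l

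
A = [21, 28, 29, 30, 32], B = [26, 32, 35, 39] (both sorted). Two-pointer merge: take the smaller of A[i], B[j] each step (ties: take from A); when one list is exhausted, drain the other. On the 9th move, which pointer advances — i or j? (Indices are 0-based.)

[i=0,j=0] A[i]=21<=B[j]=26 take 21 → i++
[i=1,j=0] A[i]=28>B[j]=26 take 26 → j++
[i=1,j=1] A[i]=28<=B[j]=32 take 28 → i++
[i=2,j=1] A[i]=29<=B[j]=32 take 29 → i++
[i=3,j=1] A[i]=30<=B[j]=32 take 30 → i++
[i=4,j=1] A[i]=32<=B[j]=32 take 32 → i++
[i=5,j=1] A done, take B[j]=32 → j++
[i=5,j=2] A done, take B[j]=35 → j++
[i=5,j=3] A done, take B[j]=39 → j++

j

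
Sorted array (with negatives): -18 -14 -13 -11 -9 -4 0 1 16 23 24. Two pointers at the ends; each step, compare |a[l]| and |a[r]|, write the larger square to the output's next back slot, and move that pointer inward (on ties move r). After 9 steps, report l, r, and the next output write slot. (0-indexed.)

[0,10] |-18|<=|24| out[10]=576 → r--
[0,9] |-18|<=|23| out[9]=529 → r--
[0,8] |-18|>|16| out[8]=324 → l++
[1,8] |-14|<=|16| out[7]=256 → r--
[1,7] |-14|>|1| out[6]=196 → l++
[2,7] |-13|>|1| out[5]=169 → l++
[3,7] |-11|>|1| out[4]=121 → l++
[4,7] |-9|>|1| out[3]=81 → l++
[5,7] |-4|>|1| out[2]=16 → l++

l=6, r=7, next write slot=1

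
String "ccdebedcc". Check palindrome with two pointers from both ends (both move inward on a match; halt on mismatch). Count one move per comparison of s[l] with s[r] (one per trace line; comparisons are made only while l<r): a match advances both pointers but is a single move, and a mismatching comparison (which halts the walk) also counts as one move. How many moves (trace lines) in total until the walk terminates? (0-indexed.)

l=0 r=8: 'c'=='c', l++,r--
l=1 r=7: 'c'=='c', l++,r--
l=2 r=6: 'd'=='d', l++,r--
l=3 r=5: 'e'=='e', l++,r--

4 moves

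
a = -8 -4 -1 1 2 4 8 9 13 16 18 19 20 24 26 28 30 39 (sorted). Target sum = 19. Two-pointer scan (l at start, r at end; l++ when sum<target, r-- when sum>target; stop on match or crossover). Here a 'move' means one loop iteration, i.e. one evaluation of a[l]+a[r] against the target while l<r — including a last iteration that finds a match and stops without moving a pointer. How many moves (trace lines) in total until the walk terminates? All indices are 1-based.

8 moves

l=1 r=18: -8+39=31 >19, r--
l=1 r=17: -8+30=22 >19, r--
l=1 r=16: -8+28=20 >19, r--
l=1 r=15: -8+26=18 <19, l++
l=2 r=15: -4+26=22 >19, r--
l=2 r=14: -4+24=20 >19, r--
l=2 r=13: -4+20=16 <19, l++
l=3 r=13: -1+20=19, found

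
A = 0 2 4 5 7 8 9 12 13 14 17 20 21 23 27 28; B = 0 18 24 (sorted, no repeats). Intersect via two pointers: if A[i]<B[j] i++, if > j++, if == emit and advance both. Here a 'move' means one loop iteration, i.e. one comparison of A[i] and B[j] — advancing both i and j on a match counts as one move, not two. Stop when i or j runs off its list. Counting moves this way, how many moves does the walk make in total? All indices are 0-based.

[i=0,j=0] 0==0 emit → i++,j++
[i=1,j=1] 2<18 → i++
[i=2,j=1] 4<18 → i++
[i=3,j=1] 5<18 → i++
[i=4,j=1] 7<18 → i++
[i=5,j=1] 8<18 → i++
[i=6,j=1] 9<18 → i++
[i=7,j=1] 12<18 → i++
[i=8,j=1] 13<18 → i++
[i=9,j=1] 14<18 → i++
[i=10,j=1] 17<18 → i++
[i=11,j=1] 20>18 → j++
[i=11,j=2] 20<24 → i++
[i=12,j=2] 21<24 → i++
[i=13,j=2] 23<24 → i++
[i=14,j=2] 27>24 → j++

16 moves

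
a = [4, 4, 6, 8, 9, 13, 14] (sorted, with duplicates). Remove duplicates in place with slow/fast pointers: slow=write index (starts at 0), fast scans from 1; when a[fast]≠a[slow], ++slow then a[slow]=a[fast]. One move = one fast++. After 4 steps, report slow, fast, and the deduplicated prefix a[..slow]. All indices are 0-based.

slow=3, fast=5, prefix=[4, 6, 8, 9]

(s=0,f=1) a[fast]=4=a[slow] dup → fast++
(s=0,f=2) a[fast]=6≠a[slow]=4 write a[1]=6 → slow++,fast++
(s=1,f=3) a[fast]=8≠a[slow]=6 write a[2]=8 → slow++,fast++
(s=2,f=4) a[fast]=9≠a[slow]=8 write a[3]=9 → slow++,fast++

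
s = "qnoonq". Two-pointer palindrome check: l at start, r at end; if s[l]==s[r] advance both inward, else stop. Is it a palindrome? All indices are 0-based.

palindrome

l=0 r=5: 'q'=='q', l++,r--
l=1 r=4: 'n'=='n', l++,r--
l=2 r=3: 'o'=='o', l++,r--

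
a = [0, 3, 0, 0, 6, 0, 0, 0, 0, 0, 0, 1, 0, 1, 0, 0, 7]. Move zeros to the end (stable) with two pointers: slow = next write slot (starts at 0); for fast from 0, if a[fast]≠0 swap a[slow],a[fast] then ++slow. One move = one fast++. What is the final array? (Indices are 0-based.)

[3, 6, 1, 1, 7, 0, 0, 0, 0, 0, 0, 0, 0, 0, 0, 0, 0]

slow=0 fast=0: a[fast]=0, fast++
slow=0 fast=1: a[fast]=3≠0 swap→a[0]=3, slow++,fast++
slow=1 fast=2: a[fast]=0, fast++
slow=1 fast=3: a[fast]=0, fast++
slow=1 fast=4: a[fast]=6≠0 swap→a[1]=6, slow++,fast++
slow=2 fast=5: a[fast]=0, fast++
slow=2 fast=6: a[fast]=0, fast++
slow=2 fast=7: a[fast]=0, fast++
slow=2 fast=8: a[fast]=0, fast++
slow=2 fast=9: a[fast]=0, fast++
slow=2 fast=10: a[fast]=0, fast++
slow=2 fast=11: a[fast]=1≠0 swap→a[2]=1, slow++,fast++
slow=3 fast=12: a[fast]=0, fast++
slow=3 fast=13: a[fast]=1≠0 swap→a[3]=1, slow++,fast++
slow=4 fast=14: a[fast]=0, fast++
slow=4 fast=15: a[fast]=0, fast++
slow=4 fast=16: a[fast]=7≠0 swap→a[4]=7, slow++,fast++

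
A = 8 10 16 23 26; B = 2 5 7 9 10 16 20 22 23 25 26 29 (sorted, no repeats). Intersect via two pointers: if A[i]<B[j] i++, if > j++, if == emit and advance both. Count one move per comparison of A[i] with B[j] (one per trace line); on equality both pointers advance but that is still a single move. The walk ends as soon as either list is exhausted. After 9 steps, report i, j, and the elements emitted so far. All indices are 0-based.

i=0 j=0: 8>2, j++
i=0 j=1: 8>5, j++
i=0 j=2: 8>7, j++
i=0 j=3: 8<9, i++
i=1 j=3: 10>9, j++
i=1 j=4: 10==10 emit, i++,j++
i=2 j=5: 16==16 emit, i++,j++
i=3 j=6: 23>20, j++
i=3 j=7: 23>22, j++

i=3, j=8, emitted=[10, 16]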